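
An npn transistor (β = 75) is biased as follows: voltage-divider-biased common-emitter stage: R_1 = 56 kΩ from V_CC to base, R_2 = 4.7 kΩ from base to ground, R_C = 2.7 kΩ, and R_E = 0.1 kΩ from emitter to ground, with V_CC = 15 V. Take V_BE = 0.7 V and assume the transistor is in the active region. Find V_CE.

Thevenize the base divider: V_Th = V_CC·R_2/(R_1+R_2) = 15×4.7/60.7 = 1.16 V, R_Th = R_1‖R_2 = 4.34 kΩ.
Base-emitter loop: V_Th = I_B·R_Th + V_BE + (β+1)I_B·R_E, so I_B = (1.16 − 0.7) / (4.34 + 76×0.1) = 0.0387 mA.
I_C = β·I_B = 75×0.0387 = 2.9 mA, and I_E = (β+1)I_B = 2.94 mA.
V_CE = V_CC − I_C·R_C − I_E·R_E = 15 − 2.9×2.7 − 2.94×0.1 = 6.88 V.
V_CE = 6.88 V > 0.2 V confirms active-region operation.

V_CE ≈ 6.9 V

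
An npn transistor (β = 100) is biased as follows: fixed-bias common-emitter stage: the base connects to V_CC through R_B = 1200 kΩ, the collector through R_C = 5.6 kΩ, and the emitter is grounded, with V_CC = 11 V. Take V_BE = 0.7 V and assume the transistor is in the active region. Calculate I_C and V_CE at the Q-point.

I_C ≈ 0.86 mA, V_CE ≈ 6.2 V

Base loop: V_CC = I_B·R_B + V_BE, so I_B = (11 − 0.7)/1200 kΩ = 0.00858 mA.
In the active region I_C = β·I_B = 100 × 0.00858 = 0.858 mA.
Collector loop: V_CE = V_CC − I_C·R_C = 11 − 0.858×5.6 = 6.19 V.
Since V_CE = 6.19 V > V_CE(sat) ≈ 0.2 V, the transistor is in the active region as assumed.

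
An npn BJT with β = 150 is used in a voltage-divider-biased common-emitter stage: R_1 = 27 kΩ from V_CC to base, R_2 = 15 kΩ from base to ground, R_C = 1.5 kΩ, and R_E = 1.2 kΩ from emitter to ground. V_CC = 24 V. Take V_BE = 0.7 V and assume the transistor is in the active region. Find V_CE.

Thevenize the base divider: V_Th = V_CC·R_2/(R_1+R_2) = 24×15/42 = 8.57 V, R_Th = R_1‖R_2 = 9.64 kΩ.
Base-emitter loop: V_Th = I_B·R_Th + V_BE + (β+1)I_B·R_E, so I_B = (8.57 − 0.7) / (9.64 + 151×1.2) = 0.0412 mA.
I_C = β·I_B = 150×0.0412 = 6.19 mA, and I_E = (β+1)I_B = 6.23 mA.
V_CE = V_CC − I_C·R_C − I_E·R_E = 24 − 6.19×1.5 − 6.23×1.2 = 7.25 V.
V_CE = 7.25 V > 0.2 V confirms active-region operation.

V_CE ≈ 7.2 V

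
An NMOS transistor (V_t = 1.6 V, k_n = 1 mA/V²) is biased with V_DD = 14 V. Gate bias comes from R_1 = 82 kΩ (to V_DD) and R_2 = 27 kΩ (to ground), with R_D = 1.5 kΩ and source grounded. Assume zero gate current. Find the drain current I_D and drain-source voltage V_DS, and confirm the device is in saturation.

V_G = V_DD·R_2/(R_1+R_2) = 14×27/109 = 3.47 V. With the source grounded, V_GS = V_G = 3.47 V.
Assume saturation: I_D = (k_n/2)(V_GS − V_t)² = (1/2)×(3.47 − 1.6)² = 0.5×1.87² = 1.74 mA.
V_DS = V_DD − I_D·R_D = 14 − 1.74×1.5 = 11.4 V.
Saturation requires V_DS ≥ V_GS − V_t = 1.87 V; 11.4 ≥ 1.87 ✓.

I_D ≈ 1.7 mA, V_DS ≈ 11 V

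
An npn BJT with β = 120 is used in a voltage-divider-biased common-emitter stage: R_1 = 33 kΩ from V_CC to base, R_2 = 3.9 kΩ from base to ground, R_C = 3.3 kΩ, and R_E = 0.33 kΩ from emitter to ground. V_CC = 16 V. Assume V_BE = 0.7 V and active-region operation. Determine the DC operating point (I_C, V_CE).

Thevenize the base divider: V_Th = V_CC·R_2/(R_1+R_2) = 16×3.9/36.9 = 1.69 V, R_Th = R_1‖R_2 = 3.49 kΩ.
Base-emitter loop: V_Th = I_B·R_Th + V_BE + (β+1)I_B·R_E, so I_B = (1.69 − 0.7) / (3.49 + 121×0.33) = 0.0228 mA.
I_C = β·I_B = 120×0.0228 = 2.74 mA, and I_E = (β+1)I_B = 2.76 mA.
V_CE = V_CC − I_C·R_C − I_E·R_E = 16 − 2.74×3.3 − 2.76×0.33 = 6.05 V.
V_CE = 6.05 V > 0.2 V confirms active-region operation.

I_C ≈ 2.7 mA, V_CE ≈ 6 V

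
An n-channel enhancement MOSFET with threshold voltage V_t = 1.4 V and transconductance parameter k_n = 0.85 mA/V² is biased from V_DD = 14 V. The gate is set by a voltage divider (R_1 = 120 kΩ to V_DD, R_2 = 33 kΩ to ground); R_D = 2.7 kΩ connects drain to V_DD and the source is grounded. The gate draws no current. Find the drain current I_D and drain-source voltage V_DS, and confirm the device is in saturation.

I_D ≈ 1.1 mA, V_DS ≈ 11 V

V_G = V_DD·R_2/(R_1+R_2) = 14×33/153 = 3.02 V. With the source grounded, V_GS = V_G = 3.02 V.
Assume saturation: I_D = (k_n/2)(V_GS − V_t)² = (0.85/2)×(3.02 − 1.4)² = 0.425×1.62² = 1.11 mA.
V_DS = V_DD − I_D·R_D = 14 − 1.11×2.7 = 11 V.
Saturation requires V_DS ≥ V_GS − V_t = 1.62 V; 11 ≥ 1.62 ✓.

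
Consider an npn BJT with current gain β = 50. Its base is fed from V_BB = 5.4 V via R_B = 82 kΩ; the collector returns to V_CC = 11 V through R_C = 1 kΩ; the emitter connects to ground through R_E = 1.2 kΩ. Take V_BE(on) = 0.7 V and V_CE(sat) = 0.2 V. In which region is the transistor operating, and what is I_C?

Assume active. Base-emitter loop: I_B = (V_BB − V_BE)/(R_B + (β+1)R_E) = (5.4 − 0.7)/(82 + 51×1.2) = 0.0328 mA.
I_C = β·I_B = 50×0.0328 = 1.64 mA.
V_CE = V_CC − I_C·R_C − I_E·R_E = 11 − 1.64×1 − 1.67×1.2 = 7.35 V > V_CE(sat), so the active-region assumption holds.

active; I_C ≈ 1.6 mA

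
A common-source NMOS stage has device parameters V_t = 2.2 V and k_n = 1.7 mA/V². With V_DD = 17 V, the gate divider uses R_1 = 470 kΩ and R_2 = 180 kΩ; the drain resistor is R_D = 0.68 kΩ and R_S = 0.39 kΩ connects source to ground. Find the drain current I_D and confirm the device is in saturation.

V_G = V_DD·R_2/(R_1+R_2) = 17×180/650 = 4.71 V.
Assume saturation: I_D = (k_n/2)(V_GS − V_t)² with V_GS = V_G − I_D·R_S = 4.71 − 0.39·I_D.
Substituting gives 0.129·I_D² − 2.66·I_D + 5.35 = 0, with roots I_D = 2.25 or 18.3 mA.
The root I_D = 18.3 mA gives V_GS = -2.45 V ≤ V_t, so take I_D = 2.25 mA.
Then V_GS = 3.83 V and V_DS = V_DD − I_D(R_D+R_S) = 17 − 2.25×1.07 = 14.6 V.
Saturation requires V_DS ≥ V_GS − V_t = 1.63 V; 14.6 ≥ 1.63 ✓.

I_D ≈ 2.3 mA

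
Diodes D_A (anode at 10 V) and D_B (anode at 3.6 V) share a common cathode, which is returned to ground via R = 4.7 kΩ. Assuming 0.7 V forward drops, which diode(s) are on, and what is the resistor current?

Assume both conduct. Then node N would need to be at both 10−0.7 = 9.3 V and 3.6−0.7 = 2.9 V, which is impossible.
Assume only D_A conducts: V_N = 10 − 0.7 = 9.3 V, so I_R = 9.3/4.7 = 1.98 mA.
Check D_B: its anode-to-cathode voltage is 3.6 − 9.3 = -5.7 V < 0.7 V, so it is off. The assumption is consistent.

Only D_A conducts; I_R ≈ 2 mA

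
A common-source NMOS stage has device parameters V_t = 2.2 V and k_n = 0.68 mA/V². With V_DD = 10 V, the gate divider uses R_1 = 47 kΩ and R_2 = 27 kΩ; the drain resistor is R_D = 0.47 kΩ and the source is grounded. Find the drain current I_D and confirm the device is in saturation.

V_G = V_DD·R_2/(R_1+R_2) = 10×27/74 = 3.65 V. With the source grounded, V_GS = V_G = 3.65 V.
Assume saturation: I_D = (k_n/2)(V_GS − V_t)² = (0.68/2)×(3.65 − 2.2)² = 0.34×1.45² = 0.714 mA.
V_DS = V_DD − I_D·R_D = 10 − 0.714×0.47 = 9.66 V.
Saturation requires V_DS ≥ V_GS − V_t = 1.45 V; 9.66 ≥ 1.45 ✓.

I_D ≈ 0.71 mA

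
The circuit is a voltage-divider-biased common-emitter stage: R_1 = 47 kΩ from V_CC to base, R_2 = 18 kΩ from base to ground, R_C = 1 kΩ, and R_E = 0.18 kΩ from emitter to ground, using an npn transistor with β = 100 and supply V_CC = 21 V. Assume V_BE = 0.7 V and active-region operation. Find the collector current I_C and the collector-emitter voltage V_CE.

I_C ≈ 16 mA, V_CE ≈ 1.6 V

Thevenize the base divider: V_Th = V_CC·R_2/(R_1+R_2) = 21×18/65 = 5.82 V, R_Th = R_1‖R_2 = 13 kΩ.
Base-emitter loop: V_Th = I_B·R_Th + V_BE + (β+1)I_B·R_E, so I_B = (5.82 − 0.7) / (13 + 101×0.18) = 0.164 mA.
I_C = β·I_B = 100×0.164 = 16.4 mA, and I_E = (β+1)I_B = 16.6 mA.
V_CE = V_CC − I_C·R_C − I_E·R_E = 21 − 16.4×1 − 16.6×0.18 = 1.62 V.
V_CE = 1.62 V > 0.2 V confirms active-region operation.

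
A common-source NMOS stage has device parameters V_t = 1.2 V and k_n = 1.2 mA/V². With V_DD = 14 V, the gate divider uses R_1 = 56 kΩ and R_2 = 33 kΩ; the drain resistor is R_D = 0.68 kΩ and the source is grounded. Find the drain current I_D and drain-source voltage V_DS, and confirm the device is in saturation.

V_G = V_DD·R_2/(R_1+R_2) = 14×33/89 = 5.19 V. With the source grounded, V_GS = V_G = 5.19 V.
Assume saturation: I_D = (k_n/2)(V_GS − V_t)² = (1.2/2)×(5.19 − 1.2)² = 0.6×3.99² = 9.56 mA.
V_DS = V_DD − I_D·R_D = 14 − 9.56×0.68 = 7.5 V.
Saturation requires V_DS ≥ V_GS − V_t = 3.99 V; 7.5 ≥ 3.99 ✓.

I_D ≈ 9.6 mA, V_DS ≈ 7.5 V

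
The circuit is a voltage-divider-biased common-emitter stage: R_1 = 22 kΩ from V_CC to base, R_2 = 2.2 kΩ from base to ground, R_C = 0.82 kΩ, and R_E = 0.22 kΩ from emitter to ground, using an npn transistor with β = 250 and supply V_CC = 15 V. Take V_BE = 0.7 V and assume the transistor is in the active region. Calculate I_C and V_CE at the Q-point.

Thevenize the base divider: V_Th = V_CC·R_2/(R_1+R_2) = 15×2.2/24.2 = 1.36 V, R_Th = R_1‖R_2 = 2 kΩ.
Base-emitter loop: V_Th = I_B·R_Th + V_BE + (β+1)I_B·R_E, so I_B = (1.36 − 0.7) / (2 + 251×0.22) = 0.0116 mA.
I_C = β·I_B = 250×0.0116 = 2.9 mA, and I_E = (β+1)I_B = 2.91 mA.
V_CE = V_CC − I_C·R_C − I_E·R_E = 15 − 2.9×0.82 − 2.91×0.22 = 12 V.
V_CE = 12 V > 0.2 V confirms active-region operation.

I_C ≈ 2.9 mA, V_CE ≈ 12 V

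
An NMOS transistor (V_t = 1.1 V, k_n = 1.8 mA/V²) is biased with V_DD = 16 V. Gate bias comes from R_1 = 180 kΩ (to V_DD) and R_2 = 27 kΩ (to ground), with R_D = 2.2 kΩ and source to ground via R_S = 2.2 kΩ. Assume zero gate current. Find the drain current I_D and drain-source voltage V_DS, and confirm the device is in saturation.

I_D ≈ 0.22 mA, V_DS ≈ 15 V

V_G = V_DD·R_2/(R_1+R_2) = 16×27/207 = 2.09 V.
Assume saturation: I_D = (k_n/2)(V_GS − V_t)² with V_GS = V_G − I_D·R_S = 2.09 − 2.2·I_D.
Substituting gives 4.36·I_D² − 4.91·I_D + 0.877 = 0, with roots I_D = 0.223 or 0.904 mA.
The root I_D = 0.904 mA gives V_GS = 0.0977 V ≤ V_t, so take I_D = 0.223 mA.
Then V_GS = 1.6 V and V_DS = V_DD − I_D(R_D+R_S) = 16 − 0.223×4.4 = 15 V.
Saturation requires V_DS ≥ V_GS − V_t = 0.497 V; 15 ≥ 0.497 ✓.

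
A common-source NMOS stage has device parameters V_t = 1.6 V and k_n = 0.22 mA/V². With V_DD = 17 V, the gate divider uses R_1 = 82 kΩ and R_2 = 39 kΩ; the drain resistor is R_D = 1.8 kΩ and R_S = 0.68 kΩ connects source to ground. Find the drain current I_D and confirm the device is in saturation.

I_D ≈ 1.1 mA

V_G = V_DD·R_2/(R_1+R_2) = 17×39/121 = 5.48 V.
Assume saturation: I_D = (k_n/2)(V_GS − V_t)² with V_GS = V_G − I_D·R_S = 5.48 − 0.68·I_D.
Substituting gives 0.0509·I_D² − 1.58·I_D + 1.66 = 0, with roots I_D = 1.09 or 30 mA.
The root I_D = 30 mA gives V_GS = -14.9 V ≤ V_t, so take I_D = 1.09 mA.
Then V_GS = 4.74 V and V_DS = V_DD − I_D(R_D+R_S) = 17 − 1.09×2.48 = 14.3 V.
Saturation requires V_DS ≥ V_GS − V_t = 3.14 V; 14.3 ≥ 3.14 ✓.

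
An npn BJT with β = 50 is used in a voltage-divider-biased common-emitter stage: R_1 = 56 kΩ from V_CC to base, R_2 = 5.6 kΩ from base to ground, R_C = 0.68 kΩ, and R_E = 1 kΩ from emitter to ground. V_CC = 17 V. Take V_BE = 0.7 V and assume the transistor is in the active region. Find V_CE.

Thevenize the base divider: V_Th = V_CC·R_2/(R_1+R_2) = 17×5.6/61.6 = 1.55 V, R_Th = R_1‖R_2 = 5.09 kΩ.
Base-emitter loop: V_Th = I_B·R_Th + V_BE + (β+1)I_B·R_E, so I_B = (1.55 − 0.7) / (5.09 + 51×1) = 0.0151 mA.
I_C = β·I_B = 50×0.0151 = 0.754 mA, and I_E = (β+1)I_B = 0.769 mA.
V_CE = V_CC − I_C·R_C − I_E·R_E = 17 − 0.754×0.68 − 0.769×1 = 15.7 V.
V_CE = 15.7 V > 0.2 V confirms active-region operation.

V_CE ≈ 16 V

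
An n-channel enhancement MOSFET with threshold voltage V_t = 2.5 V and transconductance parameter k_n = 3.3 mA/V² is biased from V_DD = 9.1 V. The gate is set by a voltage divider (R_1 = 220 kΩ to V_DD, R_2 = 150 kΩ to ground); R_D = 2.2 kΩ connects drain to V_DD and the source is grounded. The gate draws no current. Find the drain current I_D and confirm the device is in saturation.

V_G = V_DD·R_2/(R_1+R_2) = 9.1×150/370 = 3.69 V. With the source grounded, V_GS = V_G = 3.69 V.
Assume saturation: I_D = (k_n/2)(V_GS − V_t)² = (3.3/2)×(3.69 − 2.5)² = 1.65×1.19² = 2.33 mA.
V_DS = V_DD − I_D·R_D = 9.1 − 2.33×2.2 = 3.97 V.
Saturation requires V_DS ≥ V_GS − V_t = 1.19 V; 3.97 ≥ 1.19 ✓.

I_D ≈ 2.3 mA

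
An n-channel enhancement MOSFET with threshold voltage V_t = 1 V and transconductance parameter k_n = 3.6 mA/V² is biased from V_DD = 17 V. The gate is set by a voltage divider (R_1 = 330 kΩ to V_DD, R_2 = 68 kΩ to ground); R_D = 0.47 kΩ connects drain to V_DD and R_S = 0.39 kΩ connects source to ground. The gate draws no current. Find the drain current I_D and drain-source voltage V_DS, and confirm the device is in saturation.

I_D ≈ 2.1 mA, V_DS ≈ 15 V

V_G = V_DD·R_2/(R_1+R_2) = 17×68/398 = 2.9 V.
Assume saturation: I_D = (k_n/2)(V_GS − V_t)² with V_GS = V_G − I_D·R_S = 2.9 − 0.39·I_D.
Substituting gives 0.274·I_D² − 3.67·I_D + 6.53 = 0, with roots I_D = 2.11 or 11.3 mA.
The root I_D = 11.3 mA gives V_GS = -1.51 V ≤ V_t, so take I_D = 2.11 mA.
Then V_GS = 2.08 V and V_DS = V_DD − I_D(R_D+R_S) = 17 − 2.11×0.86 = 15.2 V.
Saturation requires V_DS ≥ V_GS − V_t = 1.08 V; 15.2 ≥ 1.08 ✓.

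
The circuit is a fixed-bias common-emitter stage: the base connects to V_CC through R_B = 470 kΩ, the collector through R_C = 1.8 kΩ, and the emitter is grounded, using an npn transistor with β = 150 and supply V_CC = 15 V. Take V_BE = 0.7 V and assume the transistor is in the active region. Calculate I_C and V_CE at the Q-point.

I_C ≈ 4.6 mA, V_CE ≈ 6.8 V

Base loop: V_CC = I_B·R_B + V_BE, so I_B = (15 − 0.7)/470 kΩ = 0.0304 mA.
In the active region I_C = β·I_B = 150 × 0.0304 = 4.56 mA.
Collector loop: V_CE = V_CC − I_C·R_C = 15 − 4.56×1.8 = 6.79 V.
Since V_CE = 6.79 V > V_CE(sat) ≈ 0.2 V, the transistor is in the active region as assumed.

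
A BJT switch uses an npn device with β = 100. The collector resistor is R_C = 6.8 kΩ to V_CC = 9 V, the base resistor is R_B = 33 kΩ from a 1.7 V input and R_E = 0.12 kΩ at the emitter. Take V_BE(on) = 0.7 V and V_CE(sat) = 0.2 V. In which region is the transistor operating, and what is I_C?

Assume active: I_B = (1.7 − 0.7)/(33 + 101×0.12) = 0.0222 mA, I_C = β·I_B = 2.22 mA.
Then V_CE = 9 − 2.22×6.8 − 2.24×0.12 = -6.34 V < 0.2 V — the active assumption fails.
Re-solve with V_CE = 0.2 V. KCL at the emitter: V_E/R_E = (V_BB−0.7−V_E)/R_B + (V_CC−0.2−V_E)/R_C, giving V_E = 0.156 V.
I_C = (V_CC − 0.2 − V_E)/R_C = (8.8 − 0.156)/6.8 = 1.27 mA.
Check: I_B = (1 − 0.156)/33 = 0.0256 mA, and β·I_B = 2.56 mA > I_C, confirming saturation.

saturation; I_C ≈ 1.3 mA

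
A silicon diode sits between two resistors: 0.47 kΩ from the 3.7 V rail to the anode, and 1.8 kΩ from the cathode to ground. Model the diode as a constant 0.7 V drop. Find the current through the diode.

I ≈ 1.3 mA

The two resistors are in series with the diode, so KVL gives 3.7 = I·0.47 + 0.7 + I·1.8.
I = (3.7 − 0.7) / (0.47 + 1.8) kΩ = 3 / 2.27 = 1.32 mA.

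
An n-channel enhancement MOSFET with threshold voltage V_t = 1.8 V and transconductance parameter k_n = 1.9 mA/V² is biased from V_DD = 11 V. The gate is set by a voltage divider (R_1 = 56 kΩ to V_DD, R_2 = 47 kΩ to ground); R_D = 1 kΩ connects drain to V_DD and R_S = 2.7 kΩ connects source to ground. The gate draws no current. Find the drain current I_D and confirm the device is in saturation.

I_D ≈ 0.84 mA

V_G = V_DD·R_2/(R_1+R_2) = 11×47/103 = 5.02 V.
Assume saturation: I_D = (k_n/2)(V_GS − V_t)² with V_GS = V_G − I_D·R_S = 5.02 − 2.7·I_D.
Substituting gives 6.93·I_D² − 17.5·I_D + 9.85 = 0, with roots I_D = 0.843 or 1.69 mA.
The root I_D = 1.69 mA gives V_GS = 0.468 V ≤ V_t, so take I_D = 0.843 mA.
Then V_GS = 2.74 V and V_DS = V_DD − I_D(R_D+R_S) = 11 − 0.843×3.7 = 7.88 V.
Saturation requires V_DS ≥ V_GS − V_t = 0.942 V; 7.88 ≥ 0.942 ✓.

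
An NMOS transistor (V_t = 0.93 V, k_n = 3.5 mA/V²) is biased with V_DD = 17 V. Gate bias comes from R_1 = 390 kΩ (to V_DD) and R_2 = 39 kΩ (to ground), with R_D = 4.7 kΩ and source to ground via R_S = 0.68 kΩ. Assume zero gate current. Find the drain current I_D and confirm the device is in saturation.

I_D ≈ 0.3 mA

V_G = V_DD·R_2/(R_1+R_2) = 17×39/429 = 1.55 V.
Assume saturation: I_D = (k_n/2)(V_GS − V_t)² with V_GS = V_G − I_D·R_S = 1.55 − 0.68·I_D.
Substituting gives 0.809·I_D² − 2.46·I_D + 0.663 = 0, with roots I_D = 0.298 or 2.75 mA.
The root I_D = 2.75 mA gives V_GS = -0.323 V ≤ V_t, so take I_D = 0.298 mA.
Then V_GS = 1.34 V and V_DS = V_DD − I_D(R_D+R_S) = 17 − 0.298×5.38 = 15.4 V.
Saturation requires V_DS ≥ V_GS − V_t = 0.413 V; 15.4 ≥ 0.413 ✓.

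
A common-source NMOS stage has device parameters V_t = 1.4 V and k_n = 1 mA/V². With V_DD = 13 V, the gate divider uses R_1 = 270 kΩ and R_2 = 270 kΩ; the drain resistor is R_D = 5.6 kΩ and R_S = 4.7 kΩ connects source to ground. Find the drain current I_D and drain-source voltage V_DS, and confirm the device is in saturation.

V_G = V_DD·R_2/(R_1+R_2) = 13×270/540 = 6.5 V.
Assume saturation: I_D = (k_n/2)(V_GS − V_t)² with V_GS = V_G − I_D·R_S = 6.5 − 4.7·I_D.
Substituting gives 11·I_D² − 25·I_D + 13 = 0, with roots I_D = 0.814 or 1.45 mA.
The root I_D = 1.45 mA gives V_GS = -0.301 V ≤ V_t, so take I_D = 0.814 mA.
Then V_GS = 2.68 V and V_DS = V_DD − I_D(R_D+R_S) = 13 − 0.814×10.3 = 4.62 V.
Saturation requires V_DS ≥ V_GS − V_t = 1.28 V; 4.62 ≥ 1.28 ✓.

I_D ≈ 0.81 mA, V_DS ≈ 4.6 V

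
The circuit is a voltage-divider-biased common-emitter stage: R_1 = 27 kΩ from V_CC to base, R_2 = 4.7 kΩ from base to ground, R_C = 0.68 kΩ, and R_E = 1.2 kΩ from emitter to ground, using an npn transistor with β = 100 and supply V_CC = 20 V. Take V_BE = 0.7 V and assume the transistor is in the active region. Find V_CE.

V_CE ≈ 17 V

Thevenize the base divider: V_Th = V_CC·R_2/(R_1+R_2) = 20×4.7/31.7 = 2.97 V, R_Th = R_1‖R_2 = 4 kΩ.
Base-emitter loop: V_Th = I_B·R_Th + V_BE + (β+1)I_B·R_E, so I_B = (2.97 − 0.7) / (4 + 101×1.2) = 0.0181 mA.
I_C = β·I_B = 100×0.0181 = 1.81 mA, and I_E = (β+1)I_B = 1.83 mA.
V_CE = V_CC − I_C·R_C − I_E·R_E = 20 − 1.81×0.68 − 1.83×1.2 = 16.6 V.
V_CE = 16.6 V > 0.2 V confirms active-region operation.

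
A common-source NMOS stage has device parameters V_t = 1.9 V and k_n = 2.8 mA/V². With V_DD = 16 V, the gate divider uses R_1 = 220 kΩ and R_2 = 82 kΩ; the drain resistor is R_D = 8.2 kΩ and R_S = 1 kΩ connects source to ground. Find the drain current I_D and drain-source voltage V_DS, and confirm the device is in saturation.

I_D ≈ 1.4 mA, V_DS ≈ 2.8 V

V_G = V_DD·R_2/(R_1+R_2) = 16×82/302 = 4.34 V.
Assume saturation: I_D = (k_n/2)(V_GS − V_t)² with V_GS = V_G − I_D·R_S = 4.34 − 1·I_D.
Substituting gives 1.4·I_D² − 7.84·I_D + 8.36 = 0, with roots I_D = 1.43 or 4.17 mA.
The root I_D = 4.17 mA gives V_GS = 0.174 V ≤ V_t, so take I_D = 1.43 mA.
Then V_GS = 2.91 V and V_DS = V_DD − I_D(R_D+R_S) = 16 − 1.43×9.2 = 2.82 V.
Saturation requires V_DS ≥ V_GS − V_t = 1.01 V; 2.82 ≥ 1.01 ✓.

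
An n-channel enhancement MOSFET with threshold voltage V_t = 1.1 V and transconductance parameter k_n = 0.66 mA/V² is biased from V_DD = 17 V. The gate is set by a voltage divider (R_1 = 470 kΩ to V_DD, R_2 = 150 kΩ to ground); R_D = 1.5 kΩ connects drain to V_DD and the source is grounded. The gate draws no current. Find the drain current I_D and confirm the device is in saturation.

I_D ≈ 3 mA

V_G = V_DD·R_2/(R_1+R_2) = 17×150/620 = 4.11 V. With the source grounded, V_GS = V_G = 4.11 V.
Assume saturation: I_D = (k_n/2)(V_GS − V_t)² = (0.66/2)×(4.11 − 1.1)² = 0.33×3.01² = 3 mA.
V_DS = V_DD − I_D·R_D = 17 − 3×1.5 = 12.5 V.
Saturation requires V_DS ≥ V_GS − V_t = 3.01 V; 12.5 ≥ 3.01 ✓.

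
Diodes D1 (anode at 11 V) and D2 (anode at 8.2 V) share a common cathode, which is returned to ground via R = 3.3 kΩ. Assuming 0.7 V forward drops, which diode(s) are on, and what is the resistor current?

Assume both conduct. Then node N would need to be at both 11−0.7 = 10.3 V and 8.2−0.7 = 7.5 V, which is impossible.
Assume only D1 conducts: V_N = 11 − 0.7 = 10.3 V, so I_R = 10.3/3.3 = 3.12 mA.
Check D2: its anode-to-cathode voltage is 8.2 − 10.3 = -2.1 V < 0.7 V, so it is off. The assumption is consistent.

Only D1 conducts; I_R ≈ 3.1 mA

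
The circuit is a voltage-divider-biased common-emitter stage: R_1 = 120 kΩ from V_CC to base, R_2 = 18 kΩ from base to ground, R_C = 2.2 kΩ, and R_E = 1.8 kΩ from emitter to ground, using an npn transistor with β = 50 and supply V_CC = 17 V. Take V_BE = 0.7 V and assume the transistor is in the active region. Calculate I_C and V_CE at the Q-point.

Thevenize the base divider: V_Th = V_CC·R_2/(R_1+R_2) = 17×18/138 = 2.22 V, R_Th = R_1‖R_2 = 15.7 kΩ.
Base-emitter loop: V_Th = I_B·R_Th + V_BE + (β+1)I_B·R_E, so I_B = (2.22 − 0.7) / (15.7 + 51×1.8) = 0.0141 mA.
I_C = β·I_B = 50×0.0141 = 0.706 mA, and I_E = (β+1)I_B = 0.72 mA.
V_CE = V_CC − I_C·R_C − I_E·R_E = 17 − 0.706×2.2 − 0.72×1.8 = 14.2 V.
V_CE = 14.2 V > 0.2 V confirms active-region operation.

I_C ≈ 0.71 mA, V_CE ≈ 14 V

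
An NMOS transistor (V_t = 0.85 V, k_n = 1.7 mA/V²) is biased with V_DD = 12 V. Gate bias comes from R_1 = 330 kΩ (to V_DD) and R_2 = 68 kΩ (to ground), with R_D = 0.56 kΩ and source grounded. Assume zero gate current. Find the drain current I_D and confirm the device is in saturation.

I_D ≈ 1.2 mA

V_G = V_DD·R_2/(R_1+R_2) = 12×68/398 = 2.05 V. With the source grounded, V_GS = V_G = 2.05 V.
Assume saturation: I_D = (k_n/2)(V_GS − V_t)² = (1.7/2)×(2.05 − 0.85)² = 0.85×1.2² = 1.22 mA.
V_DS = V_DD − I_D·R_D = 12 − 1.22×0.56 = 11.3 V.
Saturation requires V_DS ≥ V_GS − V_t = 1.2 V; 11.3 ≥ 1.2 ✓.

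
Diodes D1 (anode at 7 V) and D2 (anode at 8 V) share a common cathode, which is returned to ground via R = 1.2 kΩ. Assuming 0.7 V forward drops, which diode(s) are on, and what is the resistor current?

Assume both conduct. Then node N would need to be at both 7−0.7 = 6.3 V and 8−0.7 = 7.3 V, which is impossible.
Assume only D2 conducts: V_N = 8 − 0.7 = 7.3 V, so I_R = 7.3/1.2 = 6.08 mA.
Check D1: its anode-to-cathode voltage is 7 − 7.3 = -0.3 V < 0.7 V, so it is off. The assumption is consistent.

Only D2 conducts; I_R ≈ 6.1 mA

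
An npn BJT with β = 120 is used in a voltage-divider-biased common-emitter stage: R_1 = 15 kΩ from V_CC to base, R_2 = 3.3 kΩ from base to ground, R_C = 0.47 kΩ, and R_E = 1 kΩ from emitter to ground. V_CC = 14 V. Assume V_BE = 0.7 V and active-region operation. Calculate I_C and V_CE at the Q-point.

Thevenize the base divider: V_Th = V_CC·R_2/(R_1+R_2) = 14×3.3/18.3 = 2.52 V, R_Th = R_1‖R_2 = 2.7 kΩ.
Base-emitter loop: V_Th = I_B·R_Th + V_BE + (β+1)I_B·R_E, so I_B = (2.52 − 0.7) / (2.7 + 121×1) = 0.0147 mA.
I_C = β·I_B = 120×0.0147 = 1.77 mA, and I_E = (β+1)I_B = 1.78 mA.
V_CE = V_CC − I_C·R_C − I_E·R_E = 14 − 1.77×0.47 − 1.78×1 = 11.4 V.
V_CE = 11.4 V > 0.2 V confirms active-region operation.

I_C ≈ 1.8 mA, V_CE ≈ 11 V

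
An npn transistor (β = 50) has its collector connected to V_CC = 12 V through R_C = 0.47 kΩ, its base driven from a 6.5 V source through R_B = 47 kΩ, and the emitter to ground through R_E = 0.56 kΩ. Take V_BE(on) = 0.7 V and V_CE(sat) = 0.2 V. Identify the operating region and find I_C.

Assume active. Base-emitter loop: I_B = (V_BB − V_BE)/(R_B + (β+1)R_E) = (6.5 − 0.7)/(47 + 51×0.56) = 0.0768 mA.
I_C = β·I_B = 50×0.0768 = 3.84 mA.
V_CE = V_CC − I_C·R_C − I_E·R_E = 12 − 3.84×0.47 − 3.91×0.56 = 8 V > V_CE(sat), so the active-region assumption holds.

active; I_C ≈ 3.8 mA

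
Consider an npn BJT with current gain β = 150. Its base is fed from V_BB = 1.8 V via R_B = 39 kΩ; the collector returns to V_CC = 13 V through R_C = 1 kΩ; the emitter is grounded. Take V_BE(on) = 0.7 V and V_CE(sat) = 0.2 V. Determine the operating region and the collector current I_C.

Assume active. Base-emitter loop: I_B = (V_BB − V_BE)/R_B = (1.8 − 0.7)/39 = 0.0282 mA.
I_C = β·I_B = 150×0.0282 = 4.23 mA.
V_CE = V_CC − I_C·R_C = 13 − 4.23×1 = 8.77 V > V_CE(sat), so the active-region assumption holds.

active; I_C ≈ 4.2 mA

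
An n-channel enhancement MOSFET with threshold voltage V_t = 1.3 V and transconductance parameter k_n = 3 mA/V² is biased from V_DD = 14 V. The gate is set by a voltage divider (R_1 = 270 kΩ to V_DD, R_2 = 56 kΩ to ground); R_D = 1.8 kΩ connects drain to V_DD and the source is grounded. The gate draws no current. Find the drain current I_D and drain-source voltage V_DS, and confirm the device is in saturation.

I_D ≈ 1.8 mA, V_DS ≈ 11 V

V_G = V_DD·R_2/(R_1+R_2) = 14×56/326 = 2.4 V. With the source grounded, V_GS = V_G = 2.4 V.
Assume saturation: I_D = (k_n/2)(V_GS − V_t)² = (3/2)×(2.4 − 1.3)² = 1.5×1.1² = 1.83 mA.
V_DS = V_DD − I_D·R_D = 14 − 1.83×1.8 = 10.7 V.
Saturation requires V_DS ≥ V_GS − V_t = 1.1 V; 10.7 ≥ 1.1 ✓.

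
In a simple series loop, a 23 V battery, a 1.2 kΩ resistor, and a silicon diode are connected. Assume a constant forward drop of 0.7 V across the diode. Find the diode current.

KVL around the loop: 23 = V_D + I·R = 0.7 + I × 1.2 kΩ.
So I = (23 − 0.7) / 1.2 kΩ = 22.3 / 1.2 = 18.6 mA.

I ≈ 19 mA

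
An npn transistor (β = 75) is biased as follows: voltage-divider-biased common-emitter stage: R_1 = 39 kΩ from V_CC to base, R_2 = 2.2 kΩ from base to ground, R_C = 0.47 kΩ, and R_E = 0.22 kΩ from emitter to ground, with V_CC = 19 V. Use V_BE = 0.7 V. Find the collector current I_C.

I_C ≈ 1.3 mA

Thevenize the base divider: V_Th = V_CC·R_2/(R_1+R_2) = 19×2.2/41.2 = 1.01 V, R_Th = R_1‖R_2 = 2.08 kΩ.
Base-emitter loop: V_Th = I_B·R_Th + V_BE + (β+1)I_B·R_E, so I_B = (1.01 − 0.7) / (2.08 + 76×0.22) = 0.0167 mA.
I_C = β·I_B = 75×0.0167 = 1.25 mA, and I_E = (β+1)I_B = 1.27 mA.
V_CE = V_CC − I_C·R_C − I_E·R_E = 19 − 1.25×0.47 − 1.27×0.22 = 18.1 V.
V_CE = 18.1 V > 0.2 V confirms active-region operation.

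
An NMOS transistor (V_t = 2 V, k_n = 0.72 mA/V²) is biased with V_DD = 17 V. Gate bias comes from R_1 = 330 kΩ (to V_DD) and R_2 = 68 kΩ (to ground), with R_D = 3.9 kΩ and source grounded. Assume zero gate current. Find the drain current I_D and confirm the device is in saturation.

V_G = V_DD·R_2/(R_1+R_2) = 17×68/398 = 2.9 V. With the source grounded, V_GS = V_G = 2.9 V.
Assume saturation: I_D = (k_n/2)(V_GS − V_t)² = (0.72/2)×(2.9 − 2)² = 0.36×0.905² = 0.295 mA.
V_DS = V_DD − I_D·R_D = 17 − 0.295×3.9 = 15.9 V.
Saturation requires V_DS ≥ V_GS − V_t = 0.905 V; 15.9 ≥ 0.905 ✓.

I_D ≈ 0.29 mA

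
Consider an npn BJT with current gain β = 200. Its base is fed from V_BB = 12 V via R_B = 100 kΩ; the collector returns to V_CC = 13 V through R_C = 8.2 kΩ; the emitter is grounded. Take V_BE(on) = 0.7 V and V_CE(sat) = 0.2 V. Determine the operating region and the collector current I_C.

saturation; I_C ≈ 1.6 mA

Assume active: I_B = (12 − 0.7)/100 = 0.113 mA, giving I_C = β·I_B = 22.6 mA.
But then V_CE = 13 − 22.6×8.2 = -172 V < V_CE(sat) = 0.2 V — impossible in the active region.
So the transistor is saturated. With V_CE = 0.2 V, I_C = (V_CC − 0.2)/R_C = 12.8/8.2 = 1.56 mA.
Check: β·I_B = 22.6 mA > I_C = 1.56 mA, confirming saturation.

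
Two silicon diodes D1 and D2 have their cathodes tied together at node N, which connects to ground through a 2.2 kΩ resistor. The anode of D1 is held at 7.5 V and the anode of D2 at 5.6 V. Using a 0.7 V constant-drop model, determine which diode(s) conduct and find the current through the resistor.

Only D1 conducts; I_R ≈ 3.1 mA

Assume both conduct. Then node N would need to be at both 7.5−0.7 = 6.8 V and 5.6−0.7 = 4.9 V, which is impossible.
Assume only D1 conducts: V_N = 7.5 − 0.7 = 6.8 V, so I_R = 6.8/2.2 = 3.09 mA.
Check D2: its anode-to-cathode voltage is 5.6 − 6.8 = -1.2 V < 0.7 V, so it is off. The assumption is consistent.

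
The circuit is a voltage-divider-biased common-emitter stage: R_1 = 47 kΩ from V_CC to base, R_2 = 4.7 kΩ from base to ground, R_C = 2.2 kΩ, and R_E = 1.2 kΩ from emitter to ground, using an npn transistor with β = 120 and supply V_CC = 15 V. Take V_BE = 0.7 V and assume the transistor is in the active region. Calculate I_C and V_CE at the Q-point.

I_C ≈ 0.53 mA, V_CE ≈ 13 V

Thevenize the base divider: V_Th = V_CC·R_2/(R_1+R_2) = 15×4.7/51.7 = 1.36 V, R_Th = R_1‖R_2 = 4.27 kΩ.
Base-emitter loop: V_Th = I_B·R_Th + V_BE + (β+1)I_B·R_E, so I_B = (1.36 − 0.7) / (4.27 + 121×1.2) = 0.00444 mA.
I_C = β·I_B = 120×0.00444 = 0.533 mA, and I_E = (β+1)I_B = 0.537 mA.
V_CE = V_CC − I_C·R_C − I_E·R_E = 15 − 0.533×2.2 − 0.537×1.2 = 13.2 V.
V_CE = 13.2 V > 0.2 V confirms active-region operation.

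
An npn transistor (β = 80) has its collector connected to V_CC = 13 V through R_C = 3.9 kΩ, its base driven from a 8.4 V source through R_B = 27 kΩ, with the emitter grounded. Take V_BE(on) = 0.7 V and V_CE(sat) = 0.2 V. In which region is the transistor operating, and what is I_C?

Assume active: I_B = (8.4 − 0.7)/27 = 0.285 mA, giving I_C = β·I_B = 22.8 mA.
But then V_CE = 13 − 22.8×3.9 = -76 V < V_CE(sat) = 0.2 V — impossible in the active region.
So the transistor is saturated. With V_CE = 0.2 V, I_C = (V_CC − 0.2)/R_C = 12.8/3.9 = 3.28 mA.
Check: β·I_B = 22.8 mA > I_C = 3.28 mA, confirming saturation.

saturation; I_C ≈ 3.3 mA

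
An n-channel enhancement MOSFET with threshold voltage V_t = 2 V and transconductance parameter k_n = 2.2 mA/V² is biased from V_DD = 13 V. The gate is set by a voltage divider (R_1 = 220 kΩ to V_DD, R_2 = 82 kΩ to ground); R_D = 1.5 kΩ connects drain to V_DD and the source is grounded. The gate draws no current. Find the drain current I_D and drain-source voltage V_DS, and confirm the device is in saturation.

V_G = V_DD·R_2/(R_1+R_2) = 13×82/302 = 3.53 V. With the source grounded, V_GS = V_G = 3.53 V.
Assume saturation: I_D = (k_n/2)(V_GS − V_t)² = (2.2/2)×(3.53 − 2)² = 1.1×1.53² = 2.57 mA.
V_DS = V_DD − I_D·R_D = 13 − 2.57×1.5 = 9.14 V.
Saturation requires V_DS ≥ V_GS − V_t = 1.53 V; 9.14 ≥ 1.53 ✓.

I_D ≈ 2.6 mA, V_DS ≈ 9.1 V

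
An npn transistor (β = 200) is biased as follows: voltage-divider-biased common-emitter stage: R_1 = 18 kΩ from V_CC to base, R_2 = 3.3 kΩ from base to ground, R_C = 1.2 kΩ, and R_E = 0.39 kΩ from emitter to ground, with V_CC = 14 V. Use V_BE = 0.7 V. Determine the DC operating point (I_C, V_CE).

I_C ≈ 3.6 mA, V_CE ≈ 8.2 V

Thevenize the base divider: V_Th = V_CC·R_2/(R_1+R_2) = 14×3.3/21.3 = 2.17 V, R_Th = R_1‖R_2 = 2.79 kΩ.
Base-emitter loop: V_Th = I_B·R_Th + V_BE + (β+1)I_B·R_E, so I_B = (2.17 − 0.7) / (2.79 + 201×0.39) = 0.0181 mA.
I_C = β·I_B = 200×0.0181 = 3.62 mA, and I_E = (β+1)I_B = 3.64 mA.
V_CE = V_CC − I_C·R_C − I_E·R_E = 14 − 3.62×1.2 − 3.64×0.39 = 8.24 V.
V_CE = 8.24 V > 0.2 V confirms active-region operation.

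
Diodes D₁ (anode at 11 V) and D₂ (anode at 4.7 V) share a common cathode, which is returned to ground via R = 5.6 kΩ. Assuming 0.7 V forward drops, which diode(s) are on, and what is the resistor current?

Assume both conduct. Then node N would need to be at both 11−0.7 = 10.3 V and 4.7−0.7 = 4 V, which is impossible.
Assume only D₁ conducts: V_N = 11 − 0.7 = 10.3 V, so I_R = 10.3/5.6 = 1.84 mA.
Check D₂: its anode-to-cathode voltage is 4.7 − 10.3 = -5.6 V < 0.7 V, so it is off. The assumption is consistent.

Only D₁ conducts; I_R ≈ 1.8 mA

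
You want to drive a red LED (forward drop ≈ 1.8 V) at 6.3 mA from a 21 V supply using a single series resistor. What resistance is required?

R ≈ 3 kΩ

The resistor drops V_S − V_D = 21 − 1.8 = 19.2 V at 6.3 mA.
R = 19.2 V / 6.3 mA = 3.05 kΩ.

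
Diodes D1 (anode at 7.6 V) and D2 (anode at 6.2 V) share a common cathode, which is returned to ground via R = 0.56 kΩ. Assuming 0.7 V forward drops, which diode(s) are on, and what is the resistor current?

Assume both conduct. Then node N would need to be at both 7.6−0.7 = 6.9 V and 6.2−0.7 = 5.5 V, which is impossible.
Assume only D1 conducts: V_N = 7.6 − 0.7 = 6.9 V, so I_R = 6.9/0.56 = 12.3 mA.
Check D2: its anode-to-cathode voltage is 6.2 − 6.9 = -0.7 V < 0.7 V, so it is off. The assumption is consistent.

Only D1 conducts; I_R ≈ 12 mA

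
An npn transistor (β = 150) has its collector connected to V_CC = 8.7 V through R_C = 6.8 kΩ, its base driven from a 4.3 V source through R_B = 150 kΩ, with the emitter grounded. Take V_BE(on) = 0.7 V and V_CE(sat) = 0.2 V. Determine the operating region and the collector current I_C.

Assume active: I_B = (4.3 − 0.7)/150 = 0.024 mA, giving I_C = β·I_B = 3.6 mA.
But then V_CE = 8.7 − 3.6×6.8 = -15.8 V < V_CE(sat) = 0.2 V — impossible in the active region.
So the transistor is saturated. With V_CE = 0.2 V, I_C = (V_CC − 0.2)/R_C = 8.5/6.8 = 1.25 mA.
Check: β·I_B = 3.6 mA > I_C = 1.25 mA, confirming saturation.

saturation; I_C ≈ 1.2 mA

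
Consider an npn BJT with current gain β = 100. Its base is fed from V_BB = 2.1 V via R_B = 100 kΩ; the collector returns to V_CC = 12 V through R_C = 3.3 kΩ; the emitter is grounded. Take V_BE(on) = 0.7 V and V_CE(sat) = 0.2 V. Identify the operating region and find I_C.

Assume active. Base-emitter loop: I_B = (V_BB − V_BE)/R_B = (2.1 − 0.7)/100 = 0.014 mA.
I_C = β·I_B = 100×0.014 = 1.4 mA.
V_CE = V_CC − I_C·R_C = 12 − 1.4×3.3 = 7.38 V > V_CE(sat), so the active-region assumption holds.

active; I_C ≈ 1.4 mA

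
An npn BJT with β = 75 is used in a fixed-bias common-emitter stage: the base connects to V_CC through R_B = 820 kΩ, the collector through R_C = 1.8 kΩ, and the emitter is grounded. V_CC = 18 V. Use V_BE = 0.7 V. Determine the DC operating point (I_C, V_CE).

Base loop: V_CC = I_B·R_B + V_BE, so I_B = (18 − 0.7)/820 kΩ = 0.0211 mA.
In the active region I_C = β·I_B = 75 × 0.0211 = 1.58 mA.
Collector loop: V_CE = V_CC − I_C·R_C = 18 − 1.58×1.8 = 15.2 V.
Since V_CE = 15.2 V > V_CE(sat) ≈ 0.2 V, the transistor is in the active region as assumed.

I_C ≈ 1.6 mA, V_CE ≈ 15 V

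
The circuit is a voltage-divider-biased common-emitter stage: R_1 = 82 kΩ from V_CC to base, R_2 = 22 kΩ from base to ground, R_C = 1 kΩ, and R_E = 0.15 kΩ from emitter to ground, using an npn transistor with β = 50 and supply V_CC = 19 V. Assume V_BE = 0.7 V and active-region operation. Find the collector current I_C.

I_C ≈ 6.6 mA

Thevenize the base divider: V_Th = V_CC·R_2/(R_1+R_2) = 19×22/104 = 4.02 V, R_Th = R_1‖R_2 = 17.3 kΩ.
Base-emitter loop: V_Th = I_B·R_Th + V_BE + (β+1)I_B·R_E, so I_B = (4.02 − 0.7) / (17.3 + 51×0.15) = 0.133 mA.
I_C = β·I_B = 50×0.133 = 6.64 mA, and I_E = (β+1)I_B = 6.77 mA.
V_CE = V_CC − I_C·R_C − I_E·R_E = 19 − 6.64×1 − 6.77×0.15 = 11.3 V.
V_CE = 11.3 V > 0.2 V confirms active-region operation.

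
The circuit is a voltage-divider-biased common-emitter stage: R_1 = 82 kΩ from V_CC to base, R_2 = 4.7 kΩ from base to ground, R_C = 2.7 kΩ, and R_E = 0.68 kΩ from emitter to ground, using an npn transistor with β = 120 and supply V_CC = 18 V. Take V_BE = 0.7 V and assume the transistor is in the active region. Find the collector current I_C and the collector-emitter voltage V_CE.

I_C ≈ 0.38 mA, V_CE ≈ 17 V

Thevenize the base divider: V_Th = V_CC·R_2/(R_1+R_2) = 18×4.7/86.7 = 0.976 V, R_Th = R_1‖R_2 = 4.45 kΩ.
Base-emitter loop: V_Th = I_B·R_Th + V_BE + (β+1)I_B·R_E, so I_B = (0.976 − 0.7) / (4.45 + 121×0.68) = 0.00318 mA.
I_C = β·I_B = 120×0.00318 = 0.382 mA, and I_E = (β+1)I_B = 0.385 mA.
V_CE = V_CC − I_C·R_C − I_E·R_E = 18 − 0.382×2.7 − 0.385×0.68 = 16.7 V.
V_CE = 16.7 V > 0.2 V confirms active-region operation.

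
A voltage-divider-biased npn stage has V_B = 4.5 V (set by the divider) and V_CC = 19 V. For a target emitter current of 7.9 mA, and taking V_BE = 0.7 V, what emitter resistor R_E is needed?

V_E = V_B − V_BE = 4.5 − 0.7 = 3.8 V.
R_E = V_E / I_E = 3.8 / 7.9 = 0.481 kΩ.

R_E ≈ 0.48 kΩ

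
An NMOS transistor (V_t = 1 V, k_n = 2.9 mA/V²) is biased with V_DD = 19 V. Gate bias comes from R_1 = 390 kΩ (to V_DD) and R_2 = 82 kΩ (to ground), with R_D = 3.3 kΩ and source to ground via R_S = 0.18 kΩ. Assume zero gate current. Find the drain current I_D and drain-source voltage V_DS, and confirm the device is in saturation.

V_G = V_DD·R_2/(R_1+R_2) = 19×82/472 = 3.3 V.
Assume saturation: I_D = (k_n/2)(V_GS − V_t)² with V_GS = V_G − I_D·R_S = 3.3 − 0.18·I_D.
Substituting gives 0.047·I_D² − 2.2·I_D + 7.68 = 0, with roots I_D = 3.79 or 43.1 mA.
The root I_D = 43.1 mA gives V_GS = -4.45 V ≤ V_t, so take I_D = 3.79 mA.
Then V_GS = 2.62 V and V_DS = V_DD − I_D(R_D+R_S) = 19 − 3.79×3.48 = 5.79 V.
Saturation requires V_DS ≥ V_GS − V_t = 1.62 V; 5.79 ≥ 1.62 ✓.

I_D ≈ 3.8 mA, V_DS ≈ 5.8 V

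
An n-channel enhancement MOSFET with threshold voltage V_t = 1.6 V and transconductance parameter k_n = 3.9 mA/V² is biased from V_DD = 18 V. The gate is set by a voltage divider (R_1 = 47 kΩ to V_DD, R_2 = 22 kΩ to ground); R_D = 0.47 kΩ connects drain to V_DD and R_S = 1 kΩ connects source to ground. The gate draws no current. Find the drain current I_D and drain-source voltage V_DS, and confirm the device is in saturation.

V_G = V_DD·R_2/(R_1+R_2) = 18×22/69 = 5.74 V.
Assume saturation: I_D = (k_n/2)(V_GS − V_t)² with V_GS = V_G − I_D·R_S = 5.74 − 1·I_D.
Substituting gives 1.95·I_D² − 17.1·I_D + 33.4 = 0, with roots I_D = 2.92 or 5.87 mA.
The root I_D = 5.87 mA gives V_GS = -0.136 V ≤ V_t, so take I_D = 2.92 mA.
Then V_GS = 2.82 V and V_DS = V_DD − I_D(R_D+R_S) = 18 − 2.92×1.47 = 13.7 V.
Saturation requires V_DS ≥ V_GS − V_t = 1.22 V; 13.7 ≥ 1.22 ✓.

I_D ≈ 2.9 mA, V_DS ≈ 14 V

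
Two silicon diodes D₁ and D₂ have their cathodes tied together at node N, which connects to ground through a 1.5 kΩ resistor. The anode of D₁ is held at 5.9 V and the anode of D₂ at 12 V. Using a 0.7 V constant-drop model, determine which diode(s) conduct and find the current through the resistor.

Only D₂ conducts; I_R ≈ 7.5 mA

Assume both conduct. Then node N would need to be at both 5.9−0.7 = 5.2 V and 12−0.7 = 11.3 V, which is impossible.
Assume only D₂ conducts: V_N = 12 − 0.7 = 11.3 V, so I_R = 11.3/1.5 = 7.53 mA.
Check D₁: its anode-to-cathode voltage is 5.9 − 11.3 = -5.4 V < 0.7 V, so it is off. The assumption is consistent.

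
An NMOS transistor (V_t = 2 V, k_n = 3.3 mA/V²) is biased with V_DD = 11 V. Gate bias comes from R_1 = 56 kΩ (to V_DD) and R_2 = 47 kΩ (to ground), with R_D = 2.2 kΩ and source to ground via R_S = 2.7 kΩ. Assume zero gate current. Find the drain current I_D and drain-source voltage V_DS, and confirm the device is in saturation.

I_D ≈ 0.85 mA, V_DS ≈ 6.8 V

V_G = V_DD·R_2/(R_1+R_2) = 11×47/103 = 5.02 V.
Assume saturation: I_D = (k_n/2)(V_GS − V_t)² with V_GS = V_G − I_D·R_S = 5.02 − 2.7·I_D.
Substituting gives 12·I_D² − 27.9·I_D + 15 = 0, with roots I_D = 0.852 or 1.47 mA.
The root I_D = 1.47 mA gives V_GS = 1.06 V ≤ V_t, so take I_D = 0.852 mA.
Then V_GS = 2.72 V and V_DS = V_DD − I_D(R_D+R_S) = 11 − 0.852×4.9 = 6.82 V.
Saturation requires V_DS ≥ V_GS − V_t = 0.719 V; 6.82 ≥ 0.719 ✓.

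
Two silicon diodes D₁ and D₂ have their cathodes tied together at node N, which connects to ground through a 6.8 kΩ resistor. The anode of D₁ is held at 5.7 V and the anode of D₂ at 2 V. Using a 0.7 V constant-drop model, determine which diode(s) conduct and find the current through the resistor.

Assume both conduct. Then node N would need to be at both 5.7−0.7 = 5 V and 2−0.7 = 1.3 V, which is impossible.
Assume only D₁ conducts: V_N = 5.7 − 0.7 = 5 V, so I_R = 5/6.8 = 0.735 mA.
Check D₂: its anode-to-cathode voltage is 2 − 5 = -3 V < 0.7 V, so it is off. The assumption is consistent.

Only D₁ conducts; I_R ≈ 0.74 mA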